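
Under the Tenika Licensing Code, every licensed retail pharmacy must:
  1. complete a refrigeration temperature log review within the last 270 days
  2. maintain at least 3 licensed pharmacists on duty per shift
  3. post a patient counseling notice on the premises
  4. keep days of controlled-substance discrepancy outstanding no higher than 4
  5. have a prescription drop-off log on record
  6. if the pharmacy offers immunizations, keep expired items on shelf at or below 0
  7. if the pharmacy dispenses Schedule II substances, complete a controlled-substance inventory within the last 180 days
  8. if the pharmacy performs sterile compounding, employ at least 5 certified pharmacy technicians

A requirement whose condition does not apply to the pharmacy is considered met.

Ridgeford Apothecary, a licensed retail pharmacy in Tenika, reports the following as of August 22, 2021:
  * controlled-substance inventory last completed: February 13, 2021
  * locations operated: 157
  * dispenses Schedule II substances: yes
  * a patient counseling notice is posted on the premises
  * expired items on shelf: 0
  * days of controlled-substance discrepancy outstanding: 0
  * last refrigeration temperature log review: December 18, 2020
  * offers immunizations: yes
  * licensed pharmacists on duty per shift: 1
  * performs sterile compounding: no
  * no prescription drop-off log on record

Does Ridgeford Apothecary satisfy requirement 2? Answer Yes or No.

2. licensed pharmacists on duty per shift 1 < 3 → not met

No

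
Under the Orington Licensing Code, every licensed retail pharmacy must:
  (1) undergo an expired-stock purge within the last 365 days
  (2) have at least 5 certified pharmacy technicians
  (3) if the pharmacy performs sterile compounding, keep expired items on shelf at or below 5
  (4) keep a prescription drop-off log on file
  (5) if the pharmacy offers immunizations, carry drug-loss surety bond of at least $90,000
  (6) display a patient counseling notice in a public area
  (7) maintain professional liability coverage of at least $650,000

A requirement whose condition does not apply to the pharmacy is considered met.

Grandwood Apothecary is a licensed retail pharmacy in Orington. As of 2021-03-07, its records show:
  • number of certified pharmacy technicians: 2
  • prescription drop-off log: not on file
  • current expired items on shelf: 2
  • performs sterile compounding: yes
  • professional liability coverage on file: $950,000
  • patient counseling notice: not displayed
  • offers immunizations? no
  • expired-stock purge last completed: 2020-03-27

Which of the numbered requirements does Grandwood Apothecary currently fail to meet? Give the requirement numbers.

2, 4, 6

1. expired-stock purge 345 days ago vs limit 365 → met
2. certified pharmacy technicians 2 < 5 → not met
3. condition 'performs sterile compounding' holds; expired items on shelf 2 ≤ 5 → met
4. prescription drop-off log absent → not met
5. condition 'offers immunizations' does not hold → requirement n/a → met
6. patient counseling notice absent → not met
7. professional liability coverage $950,000 ≥ $650,000 → met
Not met: 2, 4, 6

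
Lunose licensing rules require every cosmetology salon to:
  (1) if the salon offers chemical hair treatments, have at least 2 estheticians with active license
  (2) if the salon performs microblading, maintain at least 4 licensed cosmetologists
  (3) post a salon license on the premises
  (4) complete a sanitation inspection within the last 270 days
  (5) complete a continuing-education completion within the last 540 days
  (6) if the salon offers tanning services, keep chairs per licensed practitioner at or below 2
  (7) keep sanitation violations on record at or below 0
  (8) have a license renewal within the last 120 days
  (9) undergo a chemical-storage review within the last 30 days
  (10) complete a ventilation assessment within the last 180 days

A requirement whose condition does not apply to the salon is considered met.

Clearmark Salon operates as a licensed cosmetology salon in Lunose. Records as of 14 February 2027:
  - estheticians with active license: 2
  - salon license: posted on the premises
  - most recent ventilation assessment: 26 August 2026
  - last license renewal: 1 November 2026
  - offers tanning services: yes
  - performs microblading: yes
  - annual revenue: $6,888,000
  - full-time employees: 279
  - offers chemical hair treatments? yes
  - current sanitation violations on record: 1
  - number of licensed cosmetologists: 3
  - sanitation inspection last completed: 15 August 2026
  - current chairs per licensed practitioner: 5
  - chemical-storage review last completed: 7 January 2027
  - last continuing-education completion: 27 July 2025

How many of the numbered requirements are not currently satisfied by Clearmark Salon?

5

1. condition 'offers chemical hair treatments' holds; estheticians with active license 2 ≥ 2 → met
2. condition 'performs microblading' holds; licensed cosmetologists 3 < 4 → not met
3. salon license present → met
4. sanitation inspection 183 days ago vs limit 270 → met
5. continuing-education completion 567 days ago vs limit 540 → not met
6. condition 'offers tanning services' holds; chairs per licensed practitioner 5 > 2 → not met
7. sanitation violations on record 1 > 0 → not met
8. license renewal 105 days ago vs limit 120 → met
9. chemical-storage review 38 days ago vs limit 30 → not met
10. ventilation assessment 172 days ago vs limit 180 → met
Not met: 5 of 10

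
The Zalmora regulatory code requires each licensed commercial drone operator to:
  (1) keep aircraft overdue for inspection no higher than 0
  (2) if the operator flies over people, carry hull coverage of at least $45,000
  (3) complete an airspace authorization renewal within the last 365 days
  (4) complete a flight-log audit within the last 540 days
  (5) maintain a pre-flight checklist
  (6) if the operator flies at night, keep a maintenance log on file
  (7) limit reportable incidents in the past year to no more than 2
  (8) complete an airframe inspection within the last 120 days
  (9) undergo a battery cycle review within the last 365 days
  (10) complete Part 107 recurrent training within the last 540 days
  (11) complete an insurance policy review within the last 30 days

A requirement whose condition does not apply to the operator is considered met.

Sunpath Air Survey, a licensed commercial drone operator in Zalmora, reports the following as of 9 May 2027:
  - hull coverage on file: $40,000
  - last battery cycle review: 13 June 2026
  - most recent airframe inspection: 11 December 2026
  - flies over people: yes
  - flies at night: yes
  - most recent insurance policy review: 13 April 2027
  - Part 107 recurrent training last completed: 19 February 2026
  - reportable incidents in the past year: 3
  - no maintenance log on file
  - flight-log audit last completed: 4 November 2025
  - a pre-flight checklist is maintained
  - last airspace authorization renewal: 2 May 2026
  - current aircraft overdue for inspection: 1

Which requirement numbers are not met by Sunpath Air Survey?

1, 2, 3, 4, 6, 7, 8

1. aircraft overdue for inspection 1 > 0 → not met
2. condition 'flies over people' holds; hull coverage $40,000 < $45,000 → not met
3. airspace authorization renewal 372 days ago vs limit 365 → not met
4. flight-log audit 551 days ago vs limit 540 → not met
5. pre-flight checklist present → met
6. condition 'flies at night' holds; maintenance log absent → not met
7. reportable incidents in the past year 3 > 2 → not met
8. airframe inspection 149 days ago vs limit 120 → not met
9. battery cycle review 330 days ago vs limit 365 → met
10. Part 107 recurrent training 444 days ago vs limit 540 → met
11. insurance policy review 26 days ago vs limit 30 → met
Not met: 1, 2, 3, 4, 6, 7, 8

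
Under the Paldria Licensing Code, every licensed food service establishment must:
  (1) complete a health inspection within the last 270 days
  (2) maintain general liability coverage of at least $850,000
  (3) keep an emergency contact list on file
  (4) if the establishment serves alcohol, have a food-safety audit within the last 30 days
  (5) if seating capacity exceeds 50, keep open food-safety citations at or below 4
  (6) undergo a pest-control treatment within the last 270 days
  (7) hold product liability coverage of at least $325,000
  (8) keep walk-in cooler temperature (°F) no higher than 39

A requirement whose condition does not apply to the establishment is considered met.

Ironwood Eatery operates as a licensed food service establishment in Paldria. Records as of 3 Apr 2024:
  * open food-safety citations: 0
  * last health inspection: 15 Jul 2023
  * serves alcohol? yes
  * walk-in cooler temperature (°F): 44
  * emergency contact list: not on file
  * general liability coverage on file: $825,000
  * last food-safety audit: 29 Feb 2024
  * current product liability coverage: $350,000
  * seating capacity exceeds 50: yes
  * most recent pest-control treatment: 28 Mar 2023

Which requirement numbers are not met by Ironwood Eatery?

2, 3, 4, 6, 8

1. health inspection 263 days ago vs limit 270 → met
2. general liability coverage $825,000 < $850,000 → not met
3. emergency contact list absent → not met
4. condition 'serves alcohol' holds; food-safety audit 34 days ago vs limit 30 → not met
5. condition 'seating capacity exceeds 50' holds; open food-safety citations 0 ≤ 4 → met
6. pest-control treatment 372 days ago vs limit 270 → not met
7. product liability coverage $350,000 ≥ $325,000 → met
8. walk-in cooler temperature (°F) 44 > 39 → not met
Not met: 2, 3, 4, 6, 8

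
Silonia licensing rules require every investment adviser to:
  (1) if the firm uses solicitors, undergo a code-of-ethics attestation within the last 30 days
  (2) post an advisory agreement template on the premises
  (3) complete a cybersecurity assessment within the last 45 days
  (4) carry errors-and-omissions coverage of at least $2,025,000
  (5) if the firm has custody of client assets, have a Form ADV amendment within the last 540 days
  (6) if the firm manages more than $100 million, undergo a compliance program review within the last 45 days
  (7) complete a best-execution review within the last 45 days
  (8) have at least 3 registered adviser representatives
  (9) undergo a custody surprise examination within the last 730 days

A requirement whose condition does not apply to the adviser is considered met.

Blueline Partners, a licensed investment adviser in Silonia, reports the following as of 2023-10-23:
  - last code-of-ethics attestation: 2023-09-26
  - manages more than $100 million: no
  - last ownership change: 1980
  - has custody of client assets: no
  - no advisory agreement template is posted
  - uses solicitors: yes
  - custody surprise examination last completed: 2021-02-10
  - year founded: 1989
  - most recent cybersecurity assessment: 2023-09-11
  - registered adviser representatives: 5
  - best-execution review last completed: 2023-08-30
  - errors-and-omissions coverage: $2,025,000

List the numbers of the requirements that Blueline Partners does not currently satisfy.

2, 7, 9

1. condition 'uses solicitors' holds; code-of-ethics attestation 27 days ago vs limit 30 → met
2. advisory agreement template absent → not met
3. cybersecurity assessment 42 days ago vs limit 45 → met
4. errors-and-omissions coverage $2,025,000 ≥ $2,025,000 → met
5. condition 'has custody of client assets' does not hold → requirement n/a → met
6. condition 'manages more than $100 million' does not hold → requirement n/a → met
7. best-execution review 54 days ago vs limit 45 → not met
8. registered adviser representatives 5 ≥ 3 → met
9. custody surprise examination 985 days ago vs limit 730 → not met
Not met: 2, 7, 9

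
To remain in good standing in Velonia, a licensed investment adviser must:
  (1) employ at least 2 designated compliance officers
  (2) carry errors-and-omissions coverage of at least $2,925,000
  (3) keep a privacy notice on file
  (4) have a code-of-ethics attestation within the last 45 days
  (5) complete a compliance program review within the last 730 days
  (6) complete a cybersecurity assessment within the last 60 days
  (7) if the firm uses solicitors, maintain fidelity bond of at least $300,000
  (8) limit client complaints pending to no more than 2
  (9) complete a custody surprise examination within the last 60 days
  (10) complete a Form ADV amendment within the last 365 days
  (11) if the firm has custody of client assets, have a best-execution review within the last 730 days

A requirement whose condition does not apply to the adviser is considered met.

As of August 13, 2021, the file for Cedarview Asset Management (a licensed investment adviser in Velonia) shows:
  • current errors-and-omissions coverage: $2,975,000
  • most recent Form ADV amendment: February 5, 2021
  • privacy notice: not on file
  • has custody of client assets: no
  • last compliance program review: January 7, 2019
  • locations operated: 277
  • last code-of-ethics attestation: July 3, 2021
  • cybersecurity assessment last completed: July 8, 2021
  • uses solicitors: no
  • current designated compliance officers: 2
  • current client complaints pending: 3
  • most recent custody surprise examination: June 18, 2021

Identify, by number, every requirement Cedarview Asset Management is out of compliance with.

3, 5, 8

1. designated compliance officers 2 ≥ 2 → met
2. errors-and-omissions coverage $2,975,000 ≥ $2,925,000 → met
3. privacy notice absent → not met
4. code-of-ethics attestation 41 days ago vs limit 45 → met
5. compliance program review 949 days ago vs limit 730 → not met
6. cybersecurity assessment 36 days ago vs limit 60 → met
7. condition 'uses solicitors' does not hold → requirement n/a → met
8. client complaints pending 3 > 2 → not met
9. custody surprise examination 56 days ago vs limit 60 → met
10. Form ADV amendment 189 days ago vs limit 365 → met
11. condition 'has custody of client assets' does not hold → requirement n/a → met
Not met: 3, 5, 8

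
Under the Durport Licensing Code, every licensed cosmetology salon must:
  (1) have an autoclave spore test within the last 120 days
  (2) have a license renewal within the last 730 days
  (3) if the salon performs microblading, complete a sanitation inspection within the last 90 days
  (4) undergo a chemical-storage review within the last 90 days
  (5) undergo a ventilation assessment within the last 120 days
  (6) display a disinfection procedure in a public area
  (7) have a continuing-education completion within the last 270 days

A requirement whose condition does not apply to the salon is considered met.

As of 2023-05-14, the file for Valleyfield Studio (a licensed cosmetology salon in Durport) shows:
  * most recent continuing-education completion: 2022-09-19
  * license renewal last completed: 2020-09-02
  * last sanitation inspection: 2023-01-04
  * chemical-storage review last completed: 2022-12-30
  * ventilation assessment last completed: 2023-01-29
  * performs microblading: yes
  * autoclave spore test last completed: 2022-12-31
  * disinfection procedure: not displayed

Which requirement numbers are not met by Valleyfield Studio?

1. autoclave spore test 134 days ago vs limit 120 → not met
2. license renewal 984 days ago vs limit 730 → not met
3. condition 'performs microblading' holds; sanitation inspection 130 days ago vs limit 90 → not met
4. chemical-storage review 135 days ago vs limit 90 → not met
5. ventilation assessment 105 days ago vs limit 120 → met
6. disinfection procedure absent → not met
7. continuing-education completion 237 days ago vs limit 270 → met
Not met: 1, 2, 3, 4, 6

1, 2, 3, 4, 6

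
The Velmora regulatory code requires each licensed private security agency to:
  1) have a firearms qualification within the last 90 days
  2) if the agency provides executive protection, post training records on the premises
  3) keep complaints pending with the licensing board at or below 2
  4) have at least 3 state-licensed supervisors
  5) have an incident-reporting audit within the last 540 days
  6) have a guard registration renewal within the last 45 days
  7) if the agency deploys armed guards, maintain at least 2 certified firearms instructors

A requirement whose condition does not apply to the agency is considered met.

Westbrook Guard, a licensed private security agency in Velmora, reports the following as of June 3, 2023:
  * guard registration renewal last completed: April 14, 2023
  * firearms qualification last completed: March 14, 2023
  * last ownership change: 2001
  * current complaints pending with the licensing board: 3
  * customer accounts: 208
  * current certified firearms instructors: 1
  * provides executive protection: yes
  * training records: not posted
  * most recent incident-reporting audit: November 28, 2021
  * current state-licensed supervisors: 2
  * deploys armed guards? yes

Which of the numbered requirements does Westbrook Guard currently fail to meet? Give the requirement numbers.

1. firearms qualification 81 days ago vs limit 90 → met
2. condition 'provides executive protection' holds; training records absent → not met
3. complaints pending with the licensing board 3 > 2 → not met
4. state-licensed supervisors 2 < 3 → not met
5. incident-reporting audit 552 days ago vs limit 540 → not met
6. guard registration renewal 50 days ago vs limit 45 → not met
7. condition 'deploys armed guards' holds; certified firearms instructors 1 < 2 → not met
Not met: 2, 3, 4, 5, 6, 7

2, 3, 4, 5, 6, 7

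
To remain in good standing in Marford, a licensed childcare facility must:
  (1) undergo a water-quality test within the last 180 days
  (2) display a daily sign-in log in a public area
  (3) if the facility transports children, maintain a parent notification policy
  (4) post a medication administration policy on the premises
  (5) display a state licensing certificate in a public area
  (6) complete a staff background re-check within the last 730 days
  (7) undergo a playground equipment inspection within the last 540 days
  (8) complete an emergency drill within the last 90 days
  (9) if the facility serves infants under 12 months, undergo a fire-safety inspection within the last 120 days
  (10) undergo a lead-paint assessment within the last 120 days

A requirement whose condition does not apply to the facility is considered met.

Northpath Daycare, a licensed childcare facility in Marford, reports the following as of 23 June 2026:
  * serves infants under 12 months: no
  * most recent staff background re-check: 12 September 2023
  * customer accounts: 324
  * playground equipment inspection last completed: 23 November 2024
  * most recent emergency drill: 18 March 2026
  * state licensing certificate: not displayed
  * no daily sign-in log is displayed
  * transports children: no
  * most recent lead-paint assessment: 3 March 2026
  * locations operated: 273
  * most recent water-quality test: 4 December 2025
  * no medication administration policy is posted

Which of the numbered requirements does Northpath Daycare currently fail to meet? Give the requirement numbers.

1. water-quality test 201 days ago vs limit 180 → not met
2. daily sign-in log absent → not met
3. condition 'transports children' does not hold → requirement n/a → met
4. medication administration policy absent → not met
5. state licensing certificate absent → not met
6. staff background re-check 1015 days ago vs limit 730 → not met
7. playground equipment inspection 577 days ago vs limit 540 → not met
8. emergency drill 97 days ago vs limit 90 → not met
9. condition 'serves infants under 12 months' does not hold → requirement n/a → met
10. lead-paint assessment 112 days ago vs limit 120 → met
Not met: 1, 2, 4, 5, 6, 7, 8

1, 2, 4, 5, 6, 7, 8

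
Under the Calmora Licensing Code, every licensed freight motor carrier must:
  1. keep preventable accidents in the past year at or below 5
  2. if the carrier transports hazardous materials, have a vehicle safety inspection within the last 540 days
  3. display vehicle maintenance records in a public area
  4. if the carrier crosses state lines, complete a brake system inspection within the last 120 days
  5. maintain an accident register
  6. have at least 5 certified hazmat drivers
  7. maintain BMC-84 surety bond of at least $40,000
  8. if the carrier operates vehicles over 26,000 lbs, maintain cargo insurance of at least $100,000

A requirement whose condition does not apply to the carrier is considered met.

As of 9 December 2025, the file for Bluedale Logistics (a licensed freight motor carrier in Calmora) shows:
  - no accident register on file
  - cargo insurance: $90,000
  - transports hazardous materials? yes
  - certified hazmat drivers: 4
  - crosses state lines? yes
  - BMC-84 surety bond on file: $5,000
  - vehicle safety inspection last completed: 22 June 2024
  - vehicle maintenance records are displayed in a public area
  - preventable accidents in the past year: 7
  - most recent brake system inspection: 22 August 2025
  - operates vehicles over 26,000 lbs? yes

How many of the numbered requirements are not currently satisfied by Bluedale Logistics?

1. preventable accidents in the past year 7 > 5 → not met
2. condition 'transports hazardous materials' holds; vehicle safety inspection 535 days ago vs limit 540 → met
3. vehicle maintenance records present → met
4. condition 'crosses state lines' holds; brake system inspection 109 days ago vs limit 120 → met
5. accident register absent → not met
6. certified hazmat drivers 4 < 5 → not met
7. BMC-84 surety bond $5,000 < $40,000 → not met
8. condition 'operates vehicles over 26,000 lbs' holds; cargo insurance $90,000 < $100,000 → not met
Not met: 5 of 8

5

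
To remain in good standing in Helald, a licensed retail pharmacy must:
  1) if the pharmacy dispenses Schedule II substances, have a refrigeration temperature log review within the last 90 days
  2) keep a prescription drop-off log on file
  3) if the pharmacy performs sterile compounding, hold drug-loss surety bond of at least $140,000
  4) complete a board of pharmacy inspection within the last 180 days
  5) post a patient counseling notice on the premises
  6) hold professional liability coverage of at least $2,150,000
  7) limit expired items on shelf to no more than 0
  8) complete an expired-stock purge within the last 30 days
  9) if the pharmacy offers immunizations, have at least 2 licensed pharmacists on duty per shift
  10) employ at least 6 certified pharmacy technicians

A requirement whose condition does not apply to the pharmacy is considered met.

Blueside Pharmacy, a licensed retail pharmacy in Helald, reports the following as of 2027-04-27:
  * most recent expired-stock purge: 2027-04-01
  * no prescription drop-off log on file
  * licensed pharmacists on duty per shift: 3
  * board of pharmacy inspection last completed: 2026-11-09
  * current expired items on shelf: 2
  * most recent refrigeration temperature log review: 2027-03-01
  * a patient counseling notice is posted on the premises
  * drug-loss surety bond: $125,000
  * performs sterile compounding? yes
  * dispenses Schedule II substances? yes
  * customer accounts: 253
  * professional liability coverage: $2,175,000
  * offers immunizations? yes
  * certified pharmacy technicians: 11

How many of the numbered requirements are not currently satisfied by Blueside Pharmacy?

3

1. condition 'dispenses Schedule II substances' holds; refrigeration temperature log review 57 days ago vs limit 90 → met
2. prescription drop-off log absent → not met
3. condition 'performs sterile compounding' holds; drug-loss surety bond $125,000 < $140,000 → not met
4. board of pharmacy inspection 169 days ago vs limit 180 → met
5. patient counseling notice present → met
6. professional liability coverage $2,175,000 ≥ $2,150,000 → met
7. expired items on shelf 2 > 0 → not met
8. expired-stock purge 26 days ago vs limit 30 → met
9. condition 'offers immunizations' holds; licensed pharmacists on duty per shift 3 ≥ 2 → met
10. certified pharmacy technicians 11 ≥ 6 → met
Not met: 3 of 10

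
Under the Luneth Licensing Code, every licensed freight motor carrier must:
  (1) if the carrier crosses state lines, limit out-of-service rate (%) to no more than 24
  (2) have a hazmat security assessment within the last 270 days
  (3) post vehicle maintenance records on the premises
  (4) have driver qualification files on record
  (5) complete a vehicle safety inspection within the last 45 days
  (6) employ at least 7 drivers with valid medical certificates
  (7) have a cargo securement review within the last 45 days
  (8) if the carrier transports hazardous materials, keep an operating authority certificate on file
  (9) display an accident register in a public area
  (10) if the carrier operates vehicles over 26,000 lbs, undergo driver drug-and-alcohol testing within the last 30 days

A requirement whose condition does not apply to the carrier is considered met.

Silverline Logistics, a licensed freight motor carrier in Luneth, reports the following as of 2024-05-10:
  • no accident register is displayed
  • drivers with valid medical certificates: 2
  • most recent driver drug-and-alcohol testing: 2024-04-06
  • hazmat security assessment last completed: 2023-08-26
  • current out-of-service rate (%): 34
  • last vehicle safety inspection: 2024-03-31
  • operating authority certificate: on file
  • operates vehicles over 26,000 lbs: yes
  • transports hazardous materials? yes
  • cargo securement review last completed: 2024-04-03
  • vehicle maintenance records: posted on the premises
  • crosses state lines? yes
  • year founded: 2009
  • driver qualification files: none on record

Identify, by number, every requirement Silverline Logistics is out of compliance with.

1, 4, 6, 9, 10

1. condition 'crosses state lines' holds; out-of-service rate (%) 34 > 24 → not met
2. hazmat security assessment 258 days ago vs limit 270 → met
3. vehicle maintenance records present → met
4. driver qualification files absent → not met
5. vehicle safety inspection 40 days ago vs limit 45 → met
6. drivers with valid medical certificates 2 < 7 → not met
7. cargo securement review 37 days ago vs limit 45 → met
8. condition 'transports hazardous materials' holds; operating authority certificate present → met
9. accident register absent → not met
10. condition 'operates vehicles over 26,000 lbs' holds; driver drug-and-alcohol testing 34 days ago vs limit 30 → not met
Not met: 1, 4, 6, 9, 10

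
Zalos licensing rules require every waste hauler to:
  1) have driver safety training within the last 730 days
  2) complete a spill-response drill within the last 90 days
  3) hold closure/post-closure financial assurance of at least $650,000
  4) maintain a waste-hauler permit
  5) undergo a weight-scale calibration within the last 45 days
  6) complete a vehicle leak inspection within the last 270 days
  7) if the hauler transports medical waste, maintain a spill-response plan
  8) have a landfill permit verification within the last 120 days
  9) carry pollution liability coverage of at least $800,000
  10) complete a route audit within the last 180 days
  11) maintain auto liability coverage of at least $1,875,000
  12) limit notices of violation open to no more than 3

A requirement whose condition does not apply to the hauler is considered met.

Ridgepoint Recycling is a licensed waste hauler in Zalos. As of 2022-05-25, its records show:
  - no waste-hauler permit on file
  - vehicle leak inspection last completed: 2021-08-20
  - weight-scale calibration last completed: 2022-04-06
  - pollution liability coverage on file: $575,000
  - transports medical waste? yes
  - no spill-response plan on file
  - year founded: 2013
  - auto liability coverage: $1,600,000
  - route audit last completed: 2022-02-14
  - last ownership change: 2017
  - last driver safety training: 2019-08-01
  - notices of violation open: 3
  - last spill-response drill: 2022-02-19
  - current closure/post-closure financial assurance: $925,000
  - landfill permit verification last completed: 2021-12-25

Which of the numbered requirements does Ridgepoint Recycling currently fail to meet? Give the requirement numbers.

1. driver safety training 1028 days ago vs limit 730 → not met
2. spill-response drill 95 days ago vs limit 90 → not met
3. closure/post-closure financial assurance $925,000 ≥ $650,000 → met
4. waste-hauler permit absent → not met
5. weight-scale calibration 49 days ago vs limit 45 → not met
6. vehicle leak inspection 278 days ago vs limit 270 → not met
7. condition 'transports medical waste' holds; spill-response plan absent → not met
8. landfill permit verification 151 days ago vs limit 120 → not met
9. pollution liability coverage $575,000 < $800,000 → not met
10. route audit 100 days ago vs limit 180 → met
11. auto liability coverage $1,600,000 < $1,875,000 → not met
12. notices of violation open 3 ≤ 3 → met
Not met: 1, 2, 4, 5, 6, 7, 8, 9, 11

1, 2, 4, 5, 6, 7, 8, 9, 11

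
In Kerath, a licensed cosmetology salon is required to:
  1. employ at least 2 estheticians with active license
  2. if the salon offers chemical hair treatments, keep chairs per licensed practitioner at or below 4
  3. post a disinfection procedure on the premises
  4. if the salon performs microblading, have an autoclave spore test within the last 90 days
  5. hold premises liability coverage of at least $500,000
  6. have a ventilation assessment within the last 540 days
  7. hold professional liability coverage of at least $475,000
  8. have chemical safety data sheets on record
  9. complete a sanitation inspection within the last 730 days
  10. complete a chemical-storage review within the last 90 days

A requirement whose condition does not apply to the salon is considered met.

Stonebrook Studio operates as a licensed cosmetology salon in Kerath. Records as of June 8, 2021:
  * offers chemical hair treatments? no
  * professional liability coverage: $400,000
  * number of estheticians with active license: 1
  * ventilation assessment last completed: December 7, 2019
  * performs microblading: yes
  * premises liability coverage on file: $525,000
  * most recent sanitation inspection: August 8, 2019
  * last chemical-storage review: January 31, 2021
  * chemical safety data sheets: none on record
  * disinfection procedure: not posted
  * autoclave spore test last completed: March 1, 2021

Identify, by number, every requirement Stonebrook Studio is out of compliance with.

1. estheticians with active license 1 < 2 → not met
2. condition 'offers chemical hair treatments' does not hold → requirement n/a → met
3. disinfection procedure absent → not met
4. condition 'performs microblading' holds; autoclave spore test 99 days ago vs limit 90 → not met
5. premises liability coverage $525,000 ≥ $500,000 → met
6. ventilation assessment 549 days ago vs limit 540 → not met
7. professional liability coverage $400,000 < $475,000 → not met
8. chemical safety data sheets absent → not met
9. sanitation inspection 670 days ago vs limit 730 → met
10. chemical-storage review 128 days ago vs limit 90 → not met
Not met: 1, 3, 4, 6, 7, 8, 10

1, 3, 4, 6, 7, 8, 10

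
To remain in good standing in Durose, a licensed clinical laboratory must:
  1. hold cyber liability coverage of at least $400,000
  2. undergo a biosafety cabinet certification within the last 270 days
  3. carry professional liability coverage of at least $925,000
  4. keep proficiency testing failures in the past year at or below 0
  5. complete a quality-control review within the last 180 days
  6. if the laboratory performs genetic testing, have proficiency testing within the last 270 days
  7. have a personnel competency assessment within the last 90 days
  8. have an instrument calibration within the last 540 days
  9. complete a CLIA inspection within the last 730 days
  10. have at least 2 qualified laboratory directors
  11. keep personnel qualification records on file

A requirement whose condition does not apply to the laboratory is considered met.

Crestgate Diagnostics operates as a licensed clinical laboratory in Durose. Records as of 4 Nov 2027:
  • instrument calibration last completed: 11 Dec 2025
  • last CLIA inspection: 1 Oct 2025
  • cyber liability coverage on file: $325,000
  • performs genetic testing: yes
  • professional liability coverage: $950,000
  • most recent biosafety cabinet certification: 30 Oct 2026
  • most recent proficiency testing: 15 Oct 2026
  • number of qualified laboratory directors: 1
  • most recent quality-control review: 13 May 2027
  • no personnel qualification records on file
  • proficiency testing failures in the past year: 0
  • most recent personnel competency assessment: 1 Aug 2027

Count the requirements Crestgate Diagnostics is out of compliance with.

8

1. cyber liability coverage $325,000 < $400,000 → not met
2. biosafety cabinet certification 370 days ago vs limit 270 → not met
3. professional liability coverage $950,000 ≥ $925,000 → met
4. proficiency testing failures in the past year 0 ≤ 0 → met
5. quality-control review 175 days ago vs limit 180 → met
6. condition 'performs genetic testing' holds; proficiency testing 385 days ago vs limit 270 → not met
7. personnel competency assessment 95 days ago vs limit 90 → not met
8. instrument calibration 693 days ago vs limit 540 → not met
9. CLIA inspection 764 days ago vs limit 730 → not met
10. qualified laboratory directors 1 < 2 → not met
11. personnel qualification records absent → not met
Not met: 8 of 11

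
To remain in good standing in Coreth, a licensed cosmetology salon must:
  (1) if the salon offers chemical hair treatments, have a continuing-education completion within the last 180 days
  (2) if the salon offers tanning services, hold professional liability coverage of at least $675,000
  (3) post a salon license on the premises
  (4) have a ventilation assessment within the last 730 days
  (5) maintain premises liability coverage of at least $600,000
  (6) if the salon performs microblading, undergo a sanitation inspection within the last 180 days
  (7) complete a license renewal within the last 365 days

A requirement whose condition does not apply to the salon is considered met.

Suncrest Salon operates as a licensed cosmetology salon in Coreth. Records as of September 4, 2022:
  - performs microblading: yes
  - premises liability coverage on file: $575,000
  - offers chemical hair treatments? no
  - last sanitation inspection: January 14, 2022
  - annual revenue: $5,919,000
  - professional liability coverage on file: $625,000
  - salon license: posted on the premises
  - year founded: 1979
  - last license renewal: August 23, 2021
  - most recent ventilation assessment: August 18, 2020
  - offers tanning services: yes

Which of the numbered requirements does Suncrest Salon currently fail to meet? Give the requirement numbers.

1. condition 'offers chemical hair treatments' does not hold → requirement n/a → met
2. condition 'offers tanning services' holds; professional liability coverage $625,000 < $675,000 → not met
3. salon license present → met
4. ventilation assessment 747 days ago vs limit 730 → not met
5. premises liability coverage $575,000 < $600,000 → not met
6. condition 'performs microblading' holds; sanitation inspection 233 days ago vs limit 180 → not met
7. license renewal 377 days ago vs limit 365 → not met
Not met: 2, 4, 5, 6, 7

2, 4, 5, 6, 7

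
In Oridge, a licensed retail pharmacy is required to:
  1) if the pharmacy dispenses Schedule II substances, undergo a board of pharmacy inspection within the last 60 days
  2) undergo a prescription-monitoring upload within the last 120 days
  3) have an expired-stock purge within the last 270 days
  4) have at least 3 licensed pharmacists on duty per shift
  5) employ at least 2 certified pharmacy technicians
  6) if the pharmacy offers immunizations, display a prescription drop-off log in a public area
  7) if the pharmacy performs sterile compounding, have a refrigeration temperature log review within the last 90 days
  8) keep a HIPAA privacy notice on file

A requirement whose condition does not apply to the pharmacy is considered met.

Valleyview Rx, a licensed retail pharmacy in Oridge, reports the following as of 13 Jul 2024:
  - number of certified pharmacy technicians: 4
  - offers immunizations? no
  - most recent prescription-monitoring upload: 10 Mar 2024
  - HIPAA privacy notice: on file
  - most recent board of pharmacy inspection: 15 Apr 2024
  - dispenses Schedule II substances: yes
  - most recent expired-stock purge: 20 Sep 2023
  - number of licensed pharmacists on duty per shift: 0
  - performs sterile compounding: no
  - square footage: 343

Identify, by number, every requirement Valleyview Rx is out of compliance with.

1, 2, 3, 4

1. condition 'dispenses Schedule II substances' holds; board of pharmacy inspection 89 days ago vs limit 60 → not met
2. prescription-monitoring upload 125 days ago vs limit 120 → not met
3. expired-stock purge 297 days ago vs limit 270 → not met
4. licensed pharmacists on duty per shift 0 < 3 → not met
5. certified pharmacy technicians 4 ≥ 2 → met
6. condition 'offers immunizations' does not hold → requirement n/a → met
7. condition 'performs sterile compounding' does not hold → requirement n/a → met
8. HIPAA privacy notice present → met
Not met: 1, 2, 3, 4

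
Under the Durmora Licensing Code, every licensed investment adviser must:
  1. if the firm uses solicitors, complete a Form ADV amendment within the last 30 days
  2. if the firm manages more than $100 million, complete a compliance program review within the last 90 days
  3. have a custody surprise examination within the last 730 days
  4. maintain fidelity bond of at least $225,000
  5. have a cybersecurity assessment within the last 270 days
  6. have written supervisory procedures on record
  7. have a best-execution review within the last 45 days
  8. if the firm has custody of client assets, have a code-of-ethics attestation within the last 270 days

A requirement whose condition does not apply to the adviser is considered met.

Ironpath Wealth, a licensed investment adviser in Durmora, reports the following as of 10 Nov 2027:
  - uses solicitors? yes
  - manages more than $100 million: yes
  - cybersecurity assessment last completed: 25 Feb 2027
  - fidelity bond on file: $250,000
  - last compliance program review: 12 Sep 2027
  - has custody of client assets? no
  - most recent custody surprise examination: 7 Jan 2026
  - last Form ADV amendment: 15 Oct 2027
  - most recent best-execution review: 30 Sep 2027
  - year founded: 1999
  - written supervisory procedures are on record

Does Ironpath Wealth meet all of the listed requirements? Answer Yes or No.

1. condition 'uses solicitors' holds; Form ADV amendment 26 days ago vs limit 30 → met
2. condition 'manages more than $100 million' holds; compliance program review 59 days ago vs limit 90 → met
3. custody surprise examination 672 days ago vs limit 730 → met
4. fidelity bond $250,000 ≥ $225,000 → met
5. cybersecurity assessment 258 days ago vs limit 270 → met
6. written supervisory procedures present → met
7. best-execution review 41 days ago vs limit 45 → met
8. condition 'has custody of client assets' does not hold → requirement n/a → met
All met.

Yes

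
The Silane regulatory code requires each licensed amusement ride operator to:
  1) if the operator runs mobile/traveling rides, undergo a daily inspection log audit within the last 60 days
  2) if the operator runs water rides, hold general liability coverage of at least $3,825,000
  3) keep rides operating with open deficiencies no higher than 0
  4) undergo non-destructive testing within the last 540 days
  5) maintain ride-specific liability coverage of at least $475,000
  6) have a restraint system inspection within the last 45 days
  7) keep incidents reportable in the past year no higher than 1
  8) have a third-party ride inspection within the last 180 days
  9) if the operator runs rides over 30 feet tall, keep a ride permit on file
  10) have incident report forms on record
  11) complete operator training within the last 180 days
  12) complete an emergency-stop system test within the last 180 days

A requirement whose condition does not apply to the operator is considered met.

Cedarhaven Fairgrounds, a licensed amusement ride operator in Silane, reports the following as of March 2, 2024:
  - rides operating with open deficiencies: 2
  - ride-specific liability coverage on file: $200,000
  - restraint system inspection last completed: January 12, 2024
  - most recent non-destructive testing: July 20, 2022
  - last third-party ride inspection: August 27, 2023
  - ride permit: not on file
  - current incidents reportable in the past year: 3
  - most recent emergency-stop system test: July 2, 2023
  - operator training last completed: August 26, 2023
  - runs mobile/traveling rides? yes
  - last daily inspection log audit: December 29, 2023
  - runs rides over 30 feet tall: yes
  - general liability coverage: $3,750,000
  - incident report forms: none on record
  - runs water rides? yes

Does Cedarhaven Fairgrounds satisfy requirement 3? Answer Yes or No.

3. rides operating with open deficiencies 2 > 0 → not met

No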